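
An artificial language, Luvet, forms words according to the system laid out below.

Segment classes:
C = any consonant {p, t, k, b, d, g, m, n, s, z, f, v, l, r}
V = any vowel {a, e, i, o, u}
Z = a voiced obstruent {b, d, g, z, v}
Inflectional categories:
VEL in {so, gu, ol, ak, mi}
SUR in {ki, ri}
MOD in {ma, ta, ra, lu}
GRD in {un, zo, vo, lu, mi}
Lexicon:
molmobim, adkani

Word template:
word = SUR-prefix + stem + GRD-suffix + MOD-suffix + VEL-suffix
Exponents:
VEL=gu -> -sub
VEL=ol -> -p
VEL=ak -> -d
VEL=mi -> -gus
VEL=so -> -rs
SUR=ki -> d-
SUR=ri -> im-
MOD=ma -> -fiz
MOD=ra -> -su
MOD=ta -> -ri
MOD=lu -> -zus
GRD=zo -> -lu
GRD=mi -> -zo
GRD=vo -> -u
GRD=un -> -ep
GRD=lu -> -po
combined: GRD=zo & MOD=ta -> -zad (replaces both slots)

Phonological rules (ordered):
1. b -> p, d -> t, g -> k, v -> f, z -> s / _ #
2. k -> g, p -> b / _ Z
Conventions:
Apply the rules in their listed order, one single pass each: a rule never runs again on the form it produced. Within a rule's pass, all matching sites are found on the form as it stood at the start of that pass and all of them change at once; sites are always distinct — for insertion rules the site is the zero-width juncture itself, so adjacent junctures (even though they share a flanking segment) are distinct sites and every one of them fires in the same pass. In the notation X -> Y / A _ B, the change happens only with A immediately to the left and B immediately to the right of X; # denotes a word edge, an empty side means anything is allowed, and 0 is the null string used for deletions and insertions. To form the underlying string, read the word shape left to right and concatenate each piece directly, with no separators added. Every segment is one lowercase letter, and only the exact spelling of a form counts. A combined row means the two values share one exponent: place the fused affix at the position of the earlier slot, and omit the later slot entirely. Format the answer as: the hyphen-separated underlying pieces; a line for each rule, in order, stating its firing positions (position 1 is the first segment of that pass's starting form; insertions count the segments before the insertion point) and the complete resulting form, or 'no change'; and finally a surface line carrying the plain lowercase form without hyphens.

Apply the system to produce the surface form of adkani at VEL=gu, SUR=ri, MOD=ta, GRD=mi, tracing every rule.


underlying: im-adkani-zo-ri-sub
1. b -> p, d -> t, g -> k, v -> f, z -> s / _ #: fires at position(s) 15: imadkanizorisup
2. k -> g, p -> b / _ Z: no change
surface: imadkanizorisup


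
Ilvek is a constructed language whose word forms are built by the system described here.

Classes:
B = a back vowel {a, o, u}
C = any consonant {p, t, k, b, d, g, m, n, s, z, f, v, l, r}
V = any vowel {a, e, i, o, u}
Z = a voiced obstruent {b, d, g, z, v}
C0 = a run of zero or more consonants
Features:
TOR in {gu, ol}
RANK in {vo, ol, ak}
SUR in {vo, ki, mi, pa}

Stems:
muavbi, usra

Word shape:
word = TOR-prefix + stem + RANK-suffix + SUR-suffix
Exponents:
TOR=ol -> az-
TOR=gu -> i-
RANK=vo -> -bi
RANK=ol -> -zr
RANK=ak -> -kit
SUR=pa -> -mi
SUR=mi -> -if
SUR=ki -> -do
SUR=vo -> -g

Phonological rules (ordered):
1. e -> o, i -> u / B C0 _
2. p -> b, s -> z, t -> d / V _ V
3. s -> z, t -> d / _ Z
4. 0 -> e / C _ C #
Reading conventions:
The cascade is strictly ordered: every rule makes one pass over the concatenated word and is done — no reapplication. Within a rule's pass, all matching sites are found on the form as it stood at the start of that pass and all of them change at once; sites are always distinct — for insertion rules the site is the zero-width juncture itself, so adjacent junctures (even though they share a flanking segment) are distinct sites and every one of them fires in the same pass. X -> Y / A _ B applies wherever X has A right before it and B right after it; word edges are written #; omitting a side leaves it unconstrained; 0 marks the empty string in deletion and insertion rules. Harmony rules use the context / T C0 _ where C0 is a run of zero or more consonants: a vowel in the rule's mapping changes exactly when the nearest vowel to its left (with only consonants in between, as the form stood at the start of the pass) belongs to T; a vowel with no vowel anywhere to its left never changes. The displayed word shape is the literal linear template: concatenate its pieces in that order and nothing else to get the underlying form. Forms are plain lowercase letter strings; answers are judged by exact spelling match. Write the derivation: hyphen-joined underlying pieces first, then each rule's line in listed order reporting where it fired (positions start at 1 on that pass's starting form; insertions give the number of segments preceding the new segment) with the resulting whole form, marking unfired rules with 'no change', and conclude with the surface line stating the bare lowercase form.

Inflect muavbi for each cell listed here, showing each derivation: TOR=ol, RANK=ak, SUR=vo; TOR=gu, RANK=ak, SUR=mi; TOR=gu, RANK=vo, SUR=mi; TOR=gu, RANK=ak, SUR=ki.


cell TOR=ol, RANK=ak, SUR=vo:
underlying: az-muavbi-kit-g
1. e -> o, i -> u / B C0 _: fires at position(s) 8: azmuavbukitg
2. p -> b, s -> z, t -> d / V _ V: no change
3. s -> z, t -> d / _ Z: fires at position(s) 11: azmuavbukidg
4. 0 -> e / C _ C #: inserts after position(s) 11: azmuavbukideg
surface: azmuavbukideg

cell TOR=gu, RANK=ak, SUR=mi:
underlying: i-muavbi-kit-if
1. e -> o, i -> u / B C0 _: fires at position(s) 7: imuavbukitif
2. p -> b, s -> z, t -> d / V _ V: fires at position(s) 10: imuavbukidif
3. s -> z, t -> d / _ Z: no change
4. 0 -> e / C _ C #: no change
surface: imuavbukidif

cell TOR=gu, RANK=vo, SUR=mi:
underlying: i-muavbi-bi-if
1. e -> o, i -> u / B C0 _: fires at position(s) 7: imuavbubiif
2. p -> b, s -> z, t -> d / V _ V: no change
3. s -> z, t -> d / _ Z: no change
4. 0 -> e / C _ C #: no change
surface: imuavbubiif

cell TOR=gu, RANK=ak, SUR=ki:
underlying: i-muavbi-kit-do
1. e -> o, i -> u / B C0 _: fires at position(s) 7: imuavbukitdo
2. p -> b, s -> z, t -> d / V _ V: no change
3. s -> z, t -> d / _ Z: fires at position(s) 10: imuavbukiddo
4. 0 -> e / C _ C #: no change
surface: imuavbukiddo


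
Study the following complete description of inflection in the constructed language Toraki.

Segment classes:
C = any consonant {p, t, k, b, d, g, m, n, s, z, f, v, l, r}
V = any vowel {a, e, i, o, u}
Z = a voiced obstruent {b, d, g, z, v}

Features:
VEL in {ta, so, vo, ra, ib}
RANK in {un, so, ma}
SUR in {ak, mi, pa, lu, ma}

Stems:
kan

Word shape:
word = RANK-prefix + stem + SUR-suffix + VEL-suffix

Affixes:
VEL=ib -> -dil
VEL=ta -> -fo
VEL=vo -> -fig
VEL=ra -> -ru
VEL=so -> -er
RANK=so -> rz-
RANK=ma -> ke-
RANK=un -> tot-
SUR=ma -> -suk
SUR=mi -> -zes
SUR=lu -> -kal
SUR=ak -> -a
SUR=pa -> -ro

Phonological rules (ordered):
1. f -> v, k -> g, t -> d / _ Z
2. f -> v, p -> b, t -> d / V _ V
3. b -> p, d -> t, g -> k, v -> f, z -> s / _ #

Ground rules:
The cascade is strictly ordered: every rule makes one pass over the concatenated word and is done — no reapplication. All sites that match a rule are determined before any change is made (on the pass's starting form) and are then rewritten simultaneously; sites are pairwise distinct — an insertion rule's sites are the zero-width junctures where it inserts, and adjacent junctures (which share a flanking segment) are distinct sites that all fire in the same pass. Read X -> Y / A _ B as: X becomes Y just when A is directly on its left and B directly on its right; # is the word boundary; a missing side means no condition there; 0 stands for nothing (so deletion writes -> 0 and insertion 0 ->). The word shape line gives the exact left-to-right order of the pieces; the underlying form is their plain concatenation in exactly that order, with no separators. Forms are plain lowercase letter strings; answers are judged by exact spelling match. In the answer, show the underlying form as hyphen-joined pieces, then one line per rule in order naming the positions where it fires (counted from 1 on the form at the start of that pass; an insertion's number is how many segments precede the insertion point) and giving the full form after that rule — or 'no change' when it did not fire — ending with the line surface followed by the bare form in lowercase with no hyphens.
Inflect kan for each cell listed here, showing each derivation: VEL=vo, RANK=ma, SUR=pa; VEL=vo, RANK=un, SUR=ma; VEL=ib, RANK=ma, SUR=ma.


cell VEL=vo, RANK=ma, SUR=pa:
underlying: ke-kan-ro-fig
1. f -> v, k -> g, t -> d / _ Z: no change
2. f -> v, p -> b, t -> d / V _ V: fires at position(s) 8: kekanrovig
3. b -> p, d -> t, g -> k, v -> f, z -> s / _ #: fires at position(s) 10: kekanrovik
surface: kekanrovik

cell VEL=vo, RANK=un, SUR=ma:
underlying: tot-kan-suk-fig
1. f -> v, k -> g, t -> d / _ Z: no change
2. f -> v, p -> b, t -> d / V _ V: no change
3. b -> p, d -> t, g -> k, v -> f, z -> s / _ #: fires at position(s) 12: totkansukfik
surface: totkansukfik

cell VEL=ib, RANK=ma, SUR=ma:
underlying: ke-kan-suk-dil
1. f -> v, k -> g, t -> d / _ Z: fires at position(s) 8: kekansugdil
2. f -> v, p -> b, t -> d / V _ V: no change
3. b -> p, d -> t, g -> k, v -> f, z -> s / _ #: no change
surface: kekansugdil


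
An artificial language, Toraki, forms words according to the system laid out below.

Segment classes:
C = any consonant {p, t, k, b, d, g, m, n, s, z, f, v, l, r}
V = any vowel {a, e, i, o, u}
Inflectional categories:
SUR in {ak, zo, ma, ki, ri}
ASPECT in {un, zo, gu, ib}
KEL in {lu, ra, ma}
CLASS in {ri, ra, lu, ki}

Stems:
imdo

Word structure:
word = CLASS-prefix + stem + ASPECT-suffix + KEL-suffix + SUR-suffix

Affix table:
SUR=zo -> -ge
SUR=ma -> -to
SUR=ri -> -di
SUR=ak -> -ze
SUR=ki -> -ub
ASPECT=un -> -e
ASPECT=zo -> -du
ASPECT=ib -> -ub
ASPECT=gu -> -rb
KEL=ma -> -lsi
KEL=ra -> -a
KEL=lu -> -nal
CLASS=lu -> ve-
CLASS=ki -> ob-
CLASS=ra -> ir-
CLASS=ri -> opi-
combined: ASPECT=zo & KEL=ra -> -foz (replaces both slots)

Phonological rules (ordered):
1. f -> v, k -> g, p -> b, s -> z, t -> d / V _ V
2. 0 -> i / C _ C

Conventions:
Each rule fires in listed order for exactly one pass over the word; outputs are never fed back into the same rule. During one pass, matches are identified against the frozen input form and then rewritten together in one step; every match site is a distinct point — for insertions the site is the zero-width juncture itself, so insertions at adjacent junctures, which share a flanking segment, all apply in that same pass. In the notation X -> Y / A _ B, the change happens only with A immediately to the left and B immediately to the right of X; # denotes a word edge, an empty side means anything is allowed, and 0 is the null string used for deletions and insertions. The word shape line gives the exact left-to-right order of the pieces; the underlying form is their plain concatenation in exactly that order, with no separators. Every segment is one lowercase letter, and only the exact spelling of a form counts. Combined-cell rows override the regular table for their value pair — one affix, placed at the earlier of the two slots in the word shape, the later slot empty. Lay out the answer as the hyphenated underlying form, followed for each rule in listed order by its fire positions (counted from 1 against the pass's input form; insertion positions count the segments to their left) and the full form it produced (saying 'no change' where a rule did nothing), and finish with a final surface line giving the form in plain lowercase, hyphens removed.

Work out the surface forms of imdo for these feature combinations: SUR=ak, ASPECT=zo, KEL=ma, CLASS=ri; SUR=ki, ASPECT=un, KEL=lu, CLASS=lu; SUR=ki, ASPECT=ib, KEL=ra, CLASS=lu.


cell SUR=ak, ASPECT=zo, KEL=ma, CLASS=ri:
underlying: opi-imdo-du-lsi-ze
1. f -> v, k -> g, p -> b, s -> z, t -> d / V _ V: fires at position(s) 2: obiimdodulsize
2. 0 -> i / C _ C: inserts after position(s) 5, 10: obiimidodulisize
surface: obiimidodulisize

cell SUR=ki, ASPECT=un, KEL=lu, CLASS=lu:
underlying: ve-imdo-e-nal-ub
1. f -> v, k -> g, p -> b, s -> z, t -> d / V _ V: no change
2. 0 -> i / C _ C: inserts after position(s) 4: veimidoenalub
surface: veimidoenalub

cell SUR=ki, ASPECT=ib, KEL=ra, CLASS=lu:
underlying: ve-imdo-ub-a-ub
1. f -> v, k -> g, p -> b, s -> z, t -> d / V _ V: no change
2. 0 -> i / C _ C: inserts after position(s) 4: veimidoubaub
surface: veimidoubaub


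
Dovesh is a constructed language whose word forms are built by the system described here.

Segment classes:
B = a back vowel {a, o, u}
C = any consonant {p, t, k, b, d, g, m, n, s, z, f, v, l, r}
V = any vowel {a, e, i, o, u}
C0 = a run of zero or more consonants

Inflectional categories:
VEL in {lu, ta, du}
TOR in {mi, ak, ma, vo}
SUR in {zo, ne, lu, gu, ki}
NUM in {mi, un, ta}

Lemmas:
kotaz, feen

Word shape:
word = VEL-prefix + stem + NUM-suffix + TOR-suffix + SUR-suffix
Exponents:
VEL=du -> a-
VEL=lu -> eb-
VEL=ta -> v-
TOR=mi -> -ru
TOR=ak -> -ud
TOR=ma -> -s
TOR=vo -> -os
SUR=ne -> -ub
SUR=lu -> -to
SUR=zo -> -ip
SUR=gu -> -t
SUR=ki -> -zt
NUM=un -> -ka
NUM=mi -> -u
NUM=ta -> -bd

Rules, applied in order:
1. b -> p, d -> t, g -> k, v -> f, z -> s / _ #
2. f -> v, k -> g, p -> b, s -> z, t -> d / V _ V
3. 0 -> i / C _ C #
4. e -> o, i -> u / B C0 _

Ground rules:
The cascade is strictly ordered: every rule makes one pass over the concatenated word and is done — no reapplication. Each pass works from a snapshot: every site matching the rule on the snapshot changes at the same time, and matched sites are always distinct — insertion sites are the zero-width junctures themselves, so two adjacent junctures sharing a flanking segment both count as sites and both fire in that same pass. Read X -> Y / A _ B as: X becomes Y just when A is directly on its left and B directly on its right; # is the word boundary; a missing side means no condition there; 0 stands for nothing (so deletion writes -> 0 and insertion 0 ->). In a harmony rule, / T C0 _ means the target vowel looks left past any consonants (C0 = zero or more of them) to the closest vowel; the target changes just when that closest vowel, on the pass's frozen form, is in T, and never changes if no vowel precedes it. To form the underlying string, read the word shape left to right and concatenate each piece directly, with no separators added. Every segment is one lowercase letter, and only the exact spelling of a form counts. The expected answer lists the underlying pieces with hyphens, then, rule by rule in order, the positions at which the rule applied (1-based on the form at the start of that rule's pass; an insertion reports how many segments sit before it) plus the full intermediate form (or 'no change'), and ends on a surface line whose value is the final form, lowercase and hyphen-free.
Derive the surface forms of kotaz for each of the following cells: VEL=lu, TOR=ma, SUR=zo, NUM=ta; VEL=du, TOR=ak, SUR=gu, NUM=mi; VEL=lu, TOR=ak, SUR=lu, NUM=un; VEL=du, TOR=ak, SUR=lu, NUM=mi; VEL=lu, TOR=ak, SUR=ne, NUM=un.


cell VEL=lu, TOR=ma, SUR=zo, NUM=ta:
underlying: eb-kotaz-bd-s-ip
1. b -> p, d -> t, g -> k, v -> f, z -> s / _ #: no change
2. f -> v, k -> g, p -> b, s -> z, t -> d / V _ V: fires at position(s) 5: ebkodazbdsip
3. 0 -> i / C _ C #: no change
4. e -> o, i -> u / B C0 _: fires at position(s) 11: ebkodazbdsup
surface: ebkodazbdsup

cell VEL=du, TOR=ak, SUR=gu, NUM=mi:
underlying: a-kotaz-u-ud-t
1. b -> p, d -> t, g -> k, v -> f, z -> s / _ #: no change
2. f -> v, k -> g, p -> b, s -> z, t -> d / V _ V: fires at position(s) 2, 4: agodazuudt
3. 0 -> i / C _ C #: inserts after position(s) 9: agodazuudit
4. e -> o, i -> u / B C0 _: fires at position(s) 10: agodazuudut
surface: agodazuudut

cell VEL=lu, TOR=ak, SUR=lu, NUM=un:
underlying: eb-kotaz-ka-ud-to
1. b -> p, d -> t, g -> k, v -> f, z -> s / _ #: no change
2. f -> v, k -> g, p -> b, s -> z, t -> d / V _ V: fires at position(s) 5: ebkodazkaudto
3. 0 -> i / C _ C #: no change
4. e -> o, i -> u / B C0 _: no change
surface: ebkodazkaudto

cell VEL=du, TOR=ak, SUR=lu, NUM=mi:
underlying: a-kotaz-u-ud-to
1. b -> p, d -> t, g -> k, v -> f, z -> s / _ #: no change
2. f -> v, k -> g, p -> b, s -> z, t -> d / V _ V: fires at position(s) 2, 4: agodazuudto
3. 0 -> i / C _ C #: no change
4. e -> o, i -> u / B C0 _: no change
surface: agodazuudto

cell VEL=lu, TOR=ak, SUR=ne, NUM=un:
underlying: eb-kotaz-ka-ud-ub
1. b -> p, d -> t, g -> k, v -> f, z -> s / _ #: fires at position(s) 13: ebkotazkaudup
2. f -> v, k -> g, p -> b, s -> z, t -> d / V _ V: fires at position(s) 5: ebkodazkaudup
3. 0 -> i / C _ C #: no change
4. e -> o, i -> u / B C0 _: no change
surface: ebkodazkaudup


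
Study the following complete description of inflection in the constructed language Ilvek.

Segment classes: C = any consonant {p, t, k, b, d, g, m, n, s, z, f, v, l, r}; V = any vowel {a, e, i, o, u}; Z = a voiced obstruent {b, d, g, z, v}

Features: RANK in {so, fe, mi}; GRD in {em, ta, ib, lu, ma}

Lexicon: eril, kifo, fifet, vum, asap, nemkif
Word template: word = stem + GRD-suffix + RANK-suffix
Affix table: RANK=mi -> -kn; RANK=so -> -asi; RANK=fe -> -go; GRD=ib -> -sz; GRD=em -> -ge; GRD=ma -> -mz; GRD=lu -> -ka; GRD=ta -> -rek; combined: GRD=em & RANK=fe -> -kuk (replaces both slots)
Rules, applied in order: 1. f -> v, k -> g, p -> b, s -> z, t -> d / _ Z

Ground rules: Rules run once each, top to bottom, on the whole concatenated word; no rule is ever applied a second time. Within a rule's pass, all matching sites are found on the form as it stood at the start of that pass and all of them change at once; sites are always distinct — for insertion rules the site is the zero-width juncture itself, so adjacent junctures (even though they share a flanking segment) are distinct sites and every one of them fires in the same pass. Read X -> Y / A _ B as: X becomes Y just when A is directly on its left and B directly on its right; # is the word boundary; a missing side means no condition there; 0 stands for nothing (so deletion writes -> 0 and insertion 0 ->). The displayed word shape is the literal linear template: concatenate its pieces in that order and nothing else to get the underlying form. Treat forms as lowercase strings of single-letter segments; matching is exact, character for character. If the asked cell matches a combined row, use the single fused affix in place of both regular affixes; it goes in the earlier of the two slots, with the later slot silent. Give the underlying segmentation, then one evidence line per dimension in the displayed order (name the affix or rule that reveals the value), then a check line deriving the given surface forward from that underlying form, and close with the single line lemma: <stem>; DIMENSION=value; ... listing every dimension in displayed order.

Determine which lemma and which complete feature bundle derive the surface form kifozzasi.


underlying: kifo-sz-asi
RANK=so - signalled by the affix -asi
GRD=ib - signalled by the affix -sz
check: kifoszasi -> kifozzasi
lemma: kifo; RANK=so; GRD=ib


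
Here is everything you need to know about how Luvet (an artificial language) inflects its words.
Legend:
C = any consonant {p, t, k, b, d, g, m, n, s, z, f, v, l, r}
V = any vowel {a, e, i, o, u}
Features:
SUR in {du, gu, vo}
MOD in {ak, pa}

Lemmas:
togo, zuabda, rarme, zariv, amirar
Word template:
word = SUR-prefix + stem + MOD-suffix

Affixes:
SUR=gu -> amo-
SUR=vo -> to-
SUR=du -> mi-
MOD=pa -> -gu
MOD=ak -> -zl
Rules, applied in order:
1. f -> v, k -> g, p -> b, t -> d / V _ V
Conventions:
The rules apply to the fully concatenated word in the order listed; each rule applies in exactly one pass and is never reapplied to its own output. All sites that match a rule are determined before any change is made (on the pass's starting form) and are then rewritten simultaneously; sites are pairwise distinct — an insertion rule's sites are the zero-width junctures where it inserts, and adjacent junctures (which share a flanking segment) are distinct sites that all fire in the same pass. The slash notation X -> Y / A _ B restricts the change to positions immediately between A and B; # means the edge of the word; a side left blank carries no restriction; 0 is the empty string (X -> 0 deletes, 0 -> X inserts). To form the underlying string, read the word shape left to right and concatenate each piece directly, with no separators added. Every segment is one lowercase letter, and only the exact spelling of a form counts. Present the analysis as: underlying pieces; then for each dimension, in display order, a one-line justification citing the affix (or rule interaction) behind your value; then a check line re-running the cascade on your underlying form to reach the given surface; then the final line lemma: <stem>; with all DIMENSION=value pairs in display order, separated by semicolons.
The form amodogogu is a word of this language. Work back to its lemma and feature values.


underlying: amo-togo-gu
SUR=gu - signalled by the affix amo-
MOD=pa - signalled by the affix -gu
check: amotogogu -> amodogogu
lemma: togo; SUR=gu; MOD=pa


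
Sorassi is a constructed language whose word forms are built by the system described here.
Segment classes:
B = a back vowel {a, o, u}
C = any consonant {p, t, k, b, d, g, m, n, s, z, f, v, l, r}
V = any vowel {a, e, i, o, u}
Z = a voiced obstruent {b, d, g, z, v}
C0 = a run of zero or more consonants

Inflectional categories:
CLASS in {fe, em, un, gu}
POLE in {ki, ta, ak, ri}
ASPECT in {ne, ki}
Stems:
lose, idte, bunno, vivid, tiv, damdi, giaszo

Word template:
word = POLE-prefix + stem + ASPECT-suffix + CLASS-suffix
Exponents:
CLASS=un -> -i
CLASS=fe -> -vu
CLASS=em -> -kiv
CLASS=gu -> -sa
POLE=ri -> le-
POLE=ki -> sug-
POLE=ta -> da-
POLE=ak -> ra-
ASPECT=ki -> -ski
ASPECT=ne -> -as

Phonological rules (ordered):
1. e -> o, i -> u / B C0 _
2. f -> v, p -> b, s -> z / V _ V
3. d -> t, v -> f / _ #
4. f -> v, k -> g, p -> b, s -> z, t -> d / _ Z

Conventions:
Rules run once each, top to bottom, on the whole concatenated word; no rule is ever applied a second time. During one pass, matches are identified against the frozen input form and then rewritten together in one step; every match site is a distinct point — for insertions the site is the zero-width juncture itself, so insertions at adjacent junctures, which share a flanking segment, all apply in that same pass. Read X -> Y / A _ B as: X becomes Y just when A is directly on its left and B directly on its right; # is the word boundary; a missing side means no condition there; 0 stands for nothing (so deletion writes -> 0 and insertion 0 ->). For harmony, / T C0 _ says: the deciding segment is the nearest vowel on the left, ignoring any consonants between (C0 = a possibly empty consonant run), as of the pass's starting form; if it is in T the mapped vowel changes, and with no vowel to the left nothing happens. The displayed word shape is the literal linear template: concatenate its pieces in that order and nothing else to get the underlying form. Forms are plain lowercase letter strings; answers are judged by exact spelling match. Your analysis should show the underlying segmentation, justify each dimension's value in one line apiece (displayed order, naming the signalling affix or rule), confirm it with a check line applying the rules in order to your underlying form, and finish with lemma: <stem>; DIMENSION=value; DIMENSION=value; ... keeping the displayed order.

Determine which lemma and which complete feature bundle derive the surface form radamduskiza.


underlying: ra-damdi-ski-sa
CLASS=gu - signalled by the affix -sa
POLE=ak - signalled by the affix ra-
ASPECT=ki - signalled by the affix -ski
check: radamdiskisa -> radamduskisa -> radamduskiza -> radamduskiza -> radamduskiza
lemma: damdi; CLASS=gu; POLE=ak; ASPECT=ki


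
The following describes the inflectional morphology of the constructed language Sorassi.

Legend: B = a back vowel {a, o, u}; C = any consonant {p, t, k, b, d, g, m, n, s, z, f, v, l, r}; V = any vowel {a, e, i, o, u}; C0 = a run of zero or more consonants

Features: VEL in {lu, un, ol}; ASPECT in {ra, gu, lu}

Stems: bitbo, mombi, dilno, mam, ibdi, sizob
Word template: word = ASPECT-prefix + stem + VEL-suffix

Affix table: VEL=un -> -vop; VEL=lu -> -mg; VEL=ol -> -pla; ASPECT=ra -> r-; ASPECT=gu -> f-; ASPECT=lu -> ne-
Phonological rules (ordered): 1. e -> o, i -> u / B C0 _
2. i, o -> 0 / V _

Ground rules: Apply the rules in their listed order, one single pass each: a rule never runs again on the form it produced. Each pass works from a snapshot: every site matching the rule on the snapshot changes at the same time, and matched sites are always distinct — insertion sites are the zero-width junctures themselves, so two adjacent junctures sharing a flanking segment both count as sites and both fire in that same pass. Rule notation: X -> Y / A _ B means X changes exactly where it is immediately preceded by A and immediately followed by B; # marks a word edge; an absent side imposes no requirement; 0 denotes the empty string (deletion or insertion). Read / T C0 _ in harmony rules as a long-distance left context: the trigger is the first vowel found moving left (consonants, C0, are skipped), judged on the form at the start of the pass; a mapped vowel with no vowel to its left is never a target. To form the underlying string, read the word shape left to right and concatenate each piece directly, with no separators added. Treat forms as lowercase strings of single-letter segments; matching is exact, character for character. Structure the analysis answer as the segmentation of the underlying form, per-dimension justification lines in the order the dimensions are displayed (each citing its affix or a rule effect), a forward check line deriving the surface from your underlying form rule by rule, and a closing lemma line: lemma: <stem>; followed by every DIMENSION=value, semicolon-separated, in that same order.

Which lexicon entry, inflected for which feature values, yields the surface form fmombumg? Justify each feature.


underlying: f-mombi-mg
VEL=lu - signalled by the affix -mg
ASPECT=gu - signalled by the affix f-
check: fmombimg -> fmombumg -> fmombumg
lemma: mombi; VEL=lu; ASPECT=gu


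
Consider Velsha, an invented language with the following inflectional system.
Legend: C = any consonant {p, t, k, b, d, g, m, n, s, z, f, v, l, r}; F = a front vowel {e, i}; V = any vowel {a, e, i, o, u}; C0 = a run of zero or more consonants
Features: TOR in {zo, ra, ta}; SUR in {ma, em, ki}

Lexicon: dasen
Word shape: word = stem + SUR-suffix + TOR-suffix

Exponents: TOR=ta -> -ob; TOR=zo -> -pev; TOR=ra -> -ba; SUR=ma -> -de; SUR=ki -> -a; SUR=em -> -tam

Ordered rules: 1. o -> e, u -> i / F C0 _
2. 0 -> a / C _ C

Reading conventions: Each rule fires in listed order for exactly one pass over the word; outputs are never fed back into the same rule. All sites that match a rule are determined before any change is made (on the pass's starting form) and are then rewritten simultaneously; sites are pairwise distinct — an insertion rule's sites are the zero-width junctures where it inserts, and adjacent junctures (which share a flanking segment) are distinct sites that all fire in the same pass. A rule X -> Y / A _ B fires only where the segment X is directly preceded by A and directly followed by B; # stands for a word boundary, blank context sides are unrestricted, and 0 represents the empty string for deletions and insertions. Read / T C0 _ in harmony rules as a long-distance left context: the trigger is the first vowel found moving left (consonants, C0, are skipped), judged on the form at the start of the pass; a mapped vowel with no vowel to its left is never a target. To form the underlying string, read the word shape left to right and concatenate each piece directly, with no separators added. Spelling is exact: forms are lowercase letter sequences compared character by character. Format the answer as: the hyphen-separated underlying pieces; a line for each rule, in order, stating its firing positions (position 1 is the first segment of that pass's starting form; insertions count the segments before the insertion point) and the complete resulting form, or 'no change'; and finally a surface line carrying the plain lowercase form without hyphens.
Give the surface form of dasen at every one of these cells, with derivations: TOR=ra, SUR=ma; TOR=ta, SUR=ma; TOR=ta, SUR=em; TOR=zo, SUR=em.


cell TOR=ra, SUR=ma:
underlying: dasen-de-ba
1. o -> e, u -> i / F C0 _: no change
2. 0 -> a / C _ C: inserts after position(s) 5: dasenadeba
surface: dasenadeba

cell TOR=ta, SUR=ma:
underlying: dasen-de-ob
1. o -> e, u -> i / F C0 _: fires at position(s) 8: dasendeeb
2. 0 -> a / C _ C: inserts after position(s) 5: dasenadeeb
surface: dasenadeeb

cell TOR=ta, SUR=em:
underlying: dasen-tam-ob
1. o -> e, u -> i / F C0 _: no change
2. 0 -> a / C _ C: inserts after position(s) 5: dasenatamob
surface: dasenatamob

cell TOR=zo, SUR=em:
underlying: dasen-tam-pev
1. o -> e, u -> i / F C0 _: no change
2. 0 -> a / C _ C: inserts after position(s) 5, 8: dasenatamapev
surface: dasenatamapev


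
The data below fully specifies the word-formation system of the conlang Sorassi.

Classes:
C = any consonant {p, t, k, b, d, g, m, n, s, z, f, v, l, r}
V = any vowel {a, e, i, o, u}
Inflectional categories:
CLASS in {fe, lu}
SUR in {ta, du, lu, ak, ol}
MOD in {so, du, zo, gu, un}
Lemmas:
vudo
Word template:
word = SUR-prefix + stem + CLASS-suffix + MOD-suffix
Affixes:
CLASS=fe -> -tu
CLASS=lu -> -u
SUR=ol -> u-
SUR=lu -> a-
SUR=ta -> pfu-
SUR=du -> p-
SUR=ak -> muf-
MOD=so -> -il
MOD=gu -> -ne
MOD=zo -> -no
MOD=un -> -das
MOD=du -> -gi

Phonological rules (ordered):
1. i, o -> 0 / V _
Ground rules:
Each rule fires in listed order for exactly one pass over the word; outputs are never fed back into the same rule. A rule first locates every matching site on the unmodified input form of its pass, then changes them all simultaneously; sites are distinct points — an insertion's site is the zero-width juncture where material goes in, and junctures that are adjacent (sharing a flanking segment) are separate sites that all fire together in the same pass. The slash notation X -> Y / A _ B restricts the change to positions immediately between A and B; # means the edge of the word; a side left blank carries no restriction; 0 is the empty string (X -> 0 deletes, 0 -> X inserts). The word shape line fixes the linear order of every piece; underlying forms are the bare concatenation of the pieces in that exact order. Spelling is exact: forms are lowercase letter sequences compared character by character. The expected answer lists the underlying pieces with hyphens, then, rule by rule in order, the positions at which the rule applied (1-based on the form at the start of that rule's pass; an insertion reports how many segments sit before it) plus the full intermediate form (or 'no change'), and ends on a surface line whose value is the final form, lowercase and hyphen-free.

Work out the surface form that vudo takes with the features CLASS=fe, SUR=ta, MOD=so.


underlying: pfu-vudo-tu-il
1. i, o -> 0 / V _: fires at position(s) 10: pfuvudotul
surface: pfuvudotul


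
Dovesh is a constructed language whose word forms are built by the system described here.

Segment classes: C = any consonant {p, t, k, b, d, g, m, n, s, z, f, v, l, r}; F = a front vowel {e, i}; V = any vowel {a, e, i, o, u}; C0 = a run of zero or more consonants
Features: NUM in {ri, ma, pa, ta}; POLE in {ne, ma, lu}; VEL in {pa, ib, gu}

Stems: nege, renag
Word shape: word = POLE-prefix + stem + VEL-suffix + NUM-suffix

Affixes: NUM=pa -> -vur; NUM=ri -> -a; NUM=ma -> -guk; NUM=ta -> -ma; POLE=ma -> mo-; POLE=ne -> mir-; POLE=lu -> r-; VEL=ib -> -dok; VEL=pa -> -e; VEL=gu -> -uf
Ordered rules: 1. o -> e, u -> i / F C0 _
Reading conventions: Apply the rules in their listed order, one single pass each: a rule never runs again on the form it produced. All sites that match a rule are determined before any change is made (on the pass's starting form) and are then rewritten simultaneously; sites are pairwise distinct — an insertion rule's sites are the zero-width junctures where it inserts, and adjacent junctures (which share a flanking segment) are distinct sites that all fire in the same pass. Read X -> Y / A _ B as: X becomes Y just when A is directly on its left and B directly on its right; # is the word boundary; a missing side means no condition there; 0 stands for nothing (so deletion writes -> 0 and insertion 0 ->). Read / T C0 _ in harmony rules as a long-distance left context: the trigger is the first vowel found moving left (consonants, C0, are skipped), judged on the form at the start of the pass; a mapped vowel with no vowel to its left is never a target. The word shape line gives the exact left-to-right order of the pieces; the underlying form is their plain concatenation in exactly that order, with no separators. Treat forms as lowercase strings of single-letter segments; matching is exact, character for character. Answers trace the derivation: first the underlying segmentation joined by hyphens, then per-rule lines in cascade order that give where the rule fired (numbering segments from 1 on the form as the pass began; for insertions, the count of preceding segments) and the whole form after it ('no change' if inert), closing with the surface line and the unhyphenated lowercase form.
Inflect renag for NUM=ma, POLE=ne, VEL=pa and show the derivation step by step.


underlying: mir-renag-e-guk
1. o -> e, u -> i / F C0 _: fires at position(s) 11: mirrenagegik
surface: mirrenagegik


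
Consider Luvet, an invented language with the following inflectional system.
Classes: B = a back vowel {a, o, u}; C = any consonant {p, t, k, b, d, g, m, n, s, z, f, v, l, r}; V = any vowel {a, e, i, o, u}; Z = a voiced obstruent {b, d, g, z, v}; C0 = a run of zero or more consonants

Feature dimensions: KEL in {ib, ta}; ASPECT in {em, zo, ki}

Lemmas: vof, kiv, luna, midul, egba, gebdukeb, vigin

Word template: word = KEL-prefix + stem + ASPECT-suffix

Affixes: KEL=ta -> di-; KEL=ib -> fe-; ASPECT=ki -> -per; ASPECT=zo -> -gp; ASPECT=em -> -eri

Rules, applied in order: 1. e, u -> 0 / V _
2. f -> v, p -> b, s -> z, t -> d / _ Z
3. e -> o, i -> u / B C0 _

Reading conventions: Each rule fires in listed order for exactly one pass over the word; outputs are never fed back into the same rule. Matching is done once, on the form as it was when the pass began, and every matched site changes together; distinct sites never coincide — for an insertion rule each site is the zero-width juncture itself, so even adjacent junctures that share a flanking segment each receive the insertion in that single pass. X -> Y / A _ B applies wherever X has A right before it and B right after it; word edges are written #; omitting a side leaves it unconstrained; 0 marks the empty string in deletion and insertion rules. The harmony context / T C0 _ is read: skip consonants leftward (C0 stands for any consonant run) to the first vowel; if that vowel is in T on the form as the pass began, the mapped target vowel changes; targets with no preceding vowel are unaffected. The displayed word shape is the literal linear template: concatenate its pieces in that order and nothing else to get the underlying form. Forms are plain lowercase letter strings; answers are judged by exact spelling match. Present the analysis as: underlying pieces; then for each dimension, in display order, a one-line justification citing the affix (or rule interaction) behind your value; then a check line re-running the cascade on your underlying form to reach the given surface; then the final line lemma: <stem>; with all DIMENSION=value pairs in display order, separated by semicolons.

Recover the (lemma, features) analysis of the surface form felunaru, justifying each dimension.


underlying: fe-luna-eri
KEL=ib - signalled by the affix fe-
ASPECT=em - signalled by the affix -eri
check: felunaeri -> felunari -> felunari -> felunaru
lemma: luna; KEL=ib; ASPECT=em


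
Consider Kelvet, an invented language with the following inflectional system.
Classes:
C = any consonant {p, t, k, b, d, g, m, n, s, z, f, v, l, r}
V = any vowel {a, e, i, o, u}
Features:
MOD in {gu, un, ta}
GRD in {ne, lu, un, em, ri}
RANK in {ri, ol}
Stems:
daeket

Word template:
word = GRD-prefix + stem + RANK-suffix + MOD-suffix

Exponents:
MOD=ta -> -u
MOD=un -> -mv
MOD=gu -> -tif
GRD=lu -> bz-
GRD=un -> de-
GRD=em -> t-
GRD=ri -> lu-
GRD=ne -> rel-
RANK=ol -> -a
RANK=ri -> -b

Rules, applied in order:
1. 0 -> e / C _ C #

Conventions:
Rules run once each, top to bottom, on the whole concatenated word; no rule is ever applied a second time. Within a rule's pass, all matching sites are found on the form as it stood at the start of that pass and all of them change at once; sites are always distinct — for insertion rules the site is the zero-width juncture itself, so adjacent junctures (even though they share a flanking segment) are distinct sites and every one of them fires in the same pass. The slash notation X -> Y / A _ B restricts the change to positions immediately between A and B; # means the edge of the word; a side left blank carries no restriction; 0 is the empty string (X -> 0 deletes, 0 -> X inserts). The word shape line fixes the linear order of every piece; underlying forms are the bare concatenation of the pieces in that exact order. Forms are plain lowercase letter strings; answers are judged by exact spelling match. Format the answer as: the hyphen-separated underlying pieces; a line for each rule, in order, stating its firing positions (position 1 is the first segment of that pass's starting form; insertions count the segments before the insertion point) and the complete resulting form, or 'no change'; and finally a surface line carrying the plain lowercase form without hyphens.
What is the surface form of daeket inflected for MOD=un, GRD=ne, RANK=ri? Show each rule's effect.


underlying: rel-daeket-b-mv
1. 0 -> e / C _ C #: inserts after position(s) 11: reldaeketbmev
surface: reldaeketbmev


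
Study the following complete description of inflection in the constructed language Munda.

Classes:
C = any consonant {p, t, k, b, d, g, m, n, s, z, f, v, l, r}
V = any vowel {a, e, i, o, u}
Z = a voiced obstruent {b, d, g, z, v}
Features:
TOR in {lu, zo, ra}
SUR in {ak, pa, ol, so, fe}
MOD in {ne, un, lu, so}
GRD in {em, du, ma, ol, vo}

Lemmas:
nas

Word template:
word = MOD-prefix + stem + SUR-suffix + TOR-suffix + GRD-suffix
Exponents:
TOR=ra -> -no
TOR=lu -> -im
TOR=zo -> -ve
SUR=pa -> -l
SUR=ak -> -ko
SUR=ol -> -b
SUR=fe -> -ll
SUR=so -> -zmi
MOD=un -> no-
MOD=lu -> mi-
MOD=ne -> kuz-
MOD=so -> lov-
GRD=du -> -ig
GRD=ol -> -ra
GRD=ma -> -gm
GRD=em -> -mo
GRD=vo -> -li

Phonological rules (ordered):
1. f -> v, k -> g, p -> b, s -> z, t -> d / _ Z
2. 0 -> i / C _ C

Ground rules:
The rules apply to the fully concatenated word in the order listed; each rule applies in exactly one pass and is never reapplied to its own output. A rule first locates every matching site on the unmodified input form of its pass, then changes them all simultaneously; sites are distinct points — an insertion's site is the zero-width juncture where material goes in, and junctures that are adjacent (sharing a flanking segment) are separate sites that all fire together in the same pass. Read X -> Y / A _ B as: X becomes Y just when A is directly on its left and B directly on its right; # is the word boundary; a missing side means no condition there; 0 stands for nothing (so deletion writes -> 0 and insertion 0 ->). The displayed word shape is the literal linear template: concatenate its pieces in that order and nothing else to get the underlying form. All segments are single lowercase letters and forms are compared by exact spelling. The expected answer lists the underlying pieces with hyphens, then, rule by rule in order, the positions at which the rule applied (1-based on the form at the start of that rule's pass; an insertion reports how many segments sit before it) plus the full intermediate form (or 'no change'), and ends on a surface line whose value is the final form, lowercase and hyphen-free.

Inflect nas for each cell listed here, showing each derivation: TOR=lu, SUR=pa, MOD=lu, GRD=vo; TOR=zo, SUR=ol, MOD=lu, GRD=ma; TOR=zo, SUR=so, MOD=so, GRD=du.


cell TOR=lu, SUR=pa, MOD=lu, GRD=vo:
underlying: mi-nas-l-im-li
1. f -> v, k -> g, p -> b, s -> z, t -> d / _ Z: no change
2. 0 -> i / C _ C: inserts after position(s) 5, 8: minasilimili
surface: minasilimili

cell TOR=zo, SUR=ol, MOD=lu, GRD=ma:
underlying: mi-nas-b-ve-gm
1. f -> v, k -> g, p -> b, s -> z, t -> d / _ Z: fires at position(s) 5: minazbvegm
2. 0 -> i / C _ C: inserts after position(s) 5, 6, 9: minazibivegim
surface: minazibivegim

cell TOR=zo, SUR=so, MOD=so, GRD=du:
underlying: lov-nas-zmi-ve-ig
1. f -> v, k -> g, p -> b, s -> z, t -> d / _ Z: fires at position(s) 6: lovnazzmiveig
2. 0 -> i / C _ C: inserts after position(s) 3, 6, 7: lovinazizimiveig
surface: lovinazizimiveig
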